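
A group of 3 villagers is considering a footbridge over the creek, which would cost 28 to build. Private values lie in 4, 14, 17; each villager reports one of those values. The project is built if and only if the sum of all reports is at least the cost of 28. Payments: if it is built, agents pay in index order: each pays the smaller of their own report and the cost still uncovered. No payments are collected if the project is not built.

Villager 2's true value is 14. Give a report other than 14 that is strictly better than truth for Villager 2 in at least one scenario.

Suppose Villager 1 reports 14 and Villager 3 reports 14.
Report 14: project built, pays 14, utility 14 - 14 = 0.
Report 4: project built, pays 4, utility 14 - 4 = 10.
So reporting 4 beats truth here (10 > 0).

4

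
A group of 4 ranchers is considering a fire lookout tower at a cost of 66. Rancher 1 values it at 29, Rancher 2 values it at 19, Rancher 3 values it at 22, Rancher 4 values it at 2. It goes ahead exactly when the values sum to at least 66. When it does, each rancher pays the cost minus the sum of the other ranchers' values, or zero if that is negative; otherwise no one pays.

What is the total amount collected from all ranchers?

Total value 72 ≥ cost 66, so it is built.
Rancher 1: others sum to 43; max(0, 66 - 43) = 23.
Rancher 2: others sum to 53; max(0, 66 - 53) = 13.
Rancher 3: others sum to 50; max(0, 66 - 50) = 16.
Rancher 4: others sum to 70; max(0, 66 - 70) = 0.
Total collected = 23 + 13 + 16 + 0 = 52.

52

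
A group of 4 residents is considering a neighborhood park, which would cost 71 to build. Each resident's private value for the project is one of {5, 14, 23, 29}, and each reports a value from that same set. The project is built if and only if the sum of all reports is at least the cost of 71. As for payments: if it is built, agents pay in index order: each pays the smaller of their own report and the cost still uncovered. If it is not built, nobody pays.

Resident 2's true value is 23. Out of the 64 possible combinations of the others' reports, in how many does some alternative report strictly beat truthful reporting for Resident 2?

32

Others report (5, 23, 29): truth gives 0; report 14 gives 9 > 0. Violating.
Others report (5, 29, 23): truth gives 0; report 14 gives 9 > 0. Violating.
Others report (5, 29, 29): truth gives 0; report 14 gives 9 > 0. Violating.
Others report (14, 14, 29): truth gives 0; report 14 gives 9 > 0. Violating.
Others report (5, 5, 5): truth gives 0; no alternative beats it.
Others report (5, 5, 14): truth gives 0; no alternative beats it.
(Checking all 64 profiles: 32 have a profitable deviation, 32 do not.)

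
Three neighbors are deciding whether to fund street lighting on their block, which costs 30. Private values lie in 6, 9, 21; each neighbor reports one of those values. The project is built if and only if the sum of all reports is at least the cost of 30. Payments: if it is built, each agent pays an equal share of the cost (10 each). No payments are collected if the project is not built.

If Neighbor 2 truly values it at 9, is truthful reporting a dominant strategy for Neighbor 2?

Yes

Check each profile of the others' reports and compare truth against every alternative report.
Others report (6, 21): truth gives -1, best alternative gives -1.
Others report (9, 21): truth gives -1, best alternative gives -1.
Others report (21, 6): truth gives -1, best alternative gives -1.
Others report (21, 9): truth gives -1, best alternative gives -1.
Others report (21, 21): truth gives -1, best alternative gives -1.
Others report (6, 6): truth gives 0, best alternative gives 0.
(Remaining 3 profiles checked similarly; truth is weakly best in each.)
In every case the truthful report is at least as good as any alternative, so it is a dominant strategy.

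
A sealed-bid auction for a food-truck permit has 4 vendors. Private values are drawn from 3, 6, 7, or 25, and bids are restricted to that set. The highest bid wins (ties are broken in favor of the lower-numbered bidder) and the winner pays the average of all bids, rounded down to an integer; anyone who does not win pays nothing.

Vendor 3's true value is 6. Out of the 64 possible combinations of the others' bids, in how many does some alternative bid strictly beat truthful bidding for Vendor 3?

Others bid (3, 3, 7): truth gives 0; bid 7 gives 1 > 0. Violating.
Others bid (3, 6, 3): truth gives 0; bid 7 gives 2 > 0. Violating.
Others bid (3, 6, 6): truth gives 0; bid 7 gives 1 > 0. Violating.
Others bid (3, 6, 7): truth gives 0; bid 7 gives 1 > 0. Violating.
Others bid (3, 3, 3): truth gives 3; no alternative beats it.
Others bid (3, 3, 6): truth gives 2; no alternative beats it.
(Checking all 64 profiles: 8 have a profitable deviation, 56 do not.)

8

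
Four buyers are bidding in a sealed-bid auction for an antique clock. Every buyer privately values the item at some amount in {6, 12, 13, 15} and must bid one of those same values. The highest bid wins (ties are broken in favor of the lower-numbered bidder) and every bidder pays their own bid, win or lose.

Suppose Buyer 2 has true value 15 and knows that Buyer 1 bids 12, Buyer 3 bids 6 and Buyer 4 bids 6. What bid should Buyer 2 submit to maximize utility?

13

Bid 6: loses but pays 6, utility -6.
Bid 12: loses but pays 12, utility -12.
Bid 13: wins, pays 13, utility 15 - 13 = 2.
Bid 15: wins, pays 15, utility 15 - 15 = 0.
The best choice is 13 with utility 2.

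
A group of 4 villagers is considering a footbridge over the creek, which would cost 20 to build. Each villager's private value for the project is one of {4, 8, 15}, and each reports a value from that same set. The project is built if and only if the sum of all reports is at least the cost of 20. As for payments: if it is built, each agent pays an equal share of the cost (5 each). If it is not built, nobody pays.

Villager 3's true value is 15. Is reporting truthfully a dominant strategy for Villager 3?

Check each profile of the others' reports and compare truth against every alternative report.
Others report (4, 4, 4): truth gives 10, best alternative gives 10.
Others report (4, 4, 8): truth gives 10, best alternative gives 10.
Others report (4, 4, 15): truth gives 10, best alternative gives 10.
Others report (4, 8, 4): truth gives 10, best alternative gives 10.
Others report (4, 8, 8): truth gives 10, best alternative gives 10.
Others report (4, 8, 15): truth gives 10, best alternative gives 10.
(Remaining 21 profiles checked similarly; truth is weakly best in each.)
In every case the truthful report is at least as good as any alternative, so it is a dominant strategy.

Yes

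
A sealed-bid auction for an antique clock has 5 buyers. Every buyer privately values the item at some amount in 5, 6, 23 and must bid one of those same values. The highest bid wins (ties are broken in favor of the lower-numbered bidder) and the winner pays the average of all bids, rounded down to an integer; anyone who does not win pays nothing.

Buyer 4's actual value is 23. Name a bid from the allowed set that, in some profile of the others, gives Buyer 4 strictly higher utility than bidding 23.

6

Suppose Buyer 1 bids 5, Buyer 2 bids 5, Buyer 3 bids 5 and Buyer 5 bids 5.
Bid 23: wins, pays 8, utility 23 - 8 = 15.
Bid 6: wins, pays 5, utility 23 - 5 = 18.
So bidding 6 beats truth here (18 > 15).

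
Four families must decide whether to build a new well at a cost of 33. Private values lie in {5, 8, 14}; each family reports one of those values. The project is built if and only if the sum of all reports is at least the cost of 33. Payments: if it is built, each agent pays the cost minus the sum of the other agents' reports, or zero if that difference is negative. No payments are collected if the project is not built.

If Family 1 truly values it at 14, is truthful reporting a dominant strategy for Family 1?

Yes

Check each profile of the others' reports and compare truth against every alternative report.
Others report (5, 5, 14): truth gives 5, best alternative gives 0.
Others report (5, 14, 5): truth gives 5, best alternative gives 0.
Others report (8, 8, 8): truth gives 5, best alternative gives 0.
Others report (14, 5, 5): truth gives 5, best alternative gives 0.
Others report (5, 8, 8): truth gives 2, best alternative gives 0.
Others report (8, 5, 8): truth gives 2, best alternative gives 0.
(Remaining 21 profiles checked similarly; truth is weakly best in each.)
In every case the truthful report is at least as good as any alternative, so it is a dominant strategy.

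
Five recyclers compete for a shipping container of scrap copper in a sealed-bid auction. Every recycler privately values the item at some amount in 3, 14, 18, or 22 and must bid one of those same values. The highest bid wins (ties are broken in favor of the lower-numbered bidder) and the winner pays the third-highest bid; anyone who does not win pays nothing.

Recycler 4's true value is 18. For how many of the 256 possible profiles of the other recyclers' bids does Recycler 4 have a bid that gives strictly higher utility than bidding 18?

Others bid (3, 3, 3, 22): truth gives 0; bid 22 gives 15 > 0. Violating.
Others bid (3, 3, 14, 22): truth gives 0; bid 22 gives 4 > 0. Violating.
Others bid (3, 3, 18, 3): truth gives 0; bid 22 gives 15 > 0. Violating.
Others bid (3, 3, 18, 14): truth gives 0; bid 22 gives 4 > 0. Violating.
Others bid (3, 3, 3, 3): truth gives 15; no alternative beats it.
Others bid (3, 3, 3, 14): truth gives 15; no alternative beats it.
(Checking all 256 profiles: 32 have a profitable deviation, 224 do not.)

32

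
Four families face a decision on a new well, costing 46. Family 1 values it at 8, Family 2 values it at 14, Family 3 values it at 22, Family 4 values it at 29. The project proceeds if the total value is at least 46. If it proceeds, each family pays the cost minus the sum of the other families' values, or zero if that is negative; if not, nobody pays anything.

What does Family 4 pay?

Total value 73 ≥ cost 46, so the project is built.
The other families' values sum to 44.
Cost minus that sum is 46 - 44 = 2.

2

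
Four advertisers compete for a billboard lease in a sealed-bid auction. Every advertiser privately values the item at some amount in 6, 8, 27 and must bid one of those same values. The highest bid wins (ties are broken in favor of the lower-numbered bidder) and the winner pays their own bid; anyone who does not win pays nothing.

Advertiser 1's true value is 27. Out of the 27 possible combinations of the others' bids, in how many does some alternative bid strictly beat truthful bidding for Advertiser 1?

8

Others bid (6, 6, 6): truth gives 0; bid 6 gives 21 > 0. Violating.
Others bid (6, 6, 8): truth gives 0; bid 8 gives 19 > 0. Violating.
Others bid (6, 8, 6): truth gives 0; bid 8 gives 19 > 0. Violating.
Others bid (6, 8, 8): truth gives 0; bid 8 gives 19 > 0. Violating.
Others bid (6, 6, 27): truth gives 0; no alternative beats it.
Others bid (6, 8, 27): truth gives 0; no alternative beats it.
(Checking all 27 profiles: 8 have a profitable deviation, 19 do not.)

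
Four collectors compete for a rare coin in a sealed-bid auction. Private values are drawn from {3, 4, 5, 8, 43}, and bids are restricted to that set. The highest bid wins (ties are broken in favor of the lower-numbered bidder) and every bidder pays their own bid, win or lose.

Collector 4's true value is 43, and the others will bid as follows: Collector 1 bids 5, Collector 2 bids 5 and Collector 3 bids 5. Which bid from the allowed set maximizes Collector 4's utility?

Bid 3: loses but pays 3, utility -3.
Bid 4: loses but pays 4, utility -4.
Bid 5: loses but pays 5, utility -5.
Bid 8: wins, pays 8, utility 43 - 8 = 35.
Bid 43: wins, pays 43, utility 43 - 43 = 0.
The best choice is 8 with utility 35.

8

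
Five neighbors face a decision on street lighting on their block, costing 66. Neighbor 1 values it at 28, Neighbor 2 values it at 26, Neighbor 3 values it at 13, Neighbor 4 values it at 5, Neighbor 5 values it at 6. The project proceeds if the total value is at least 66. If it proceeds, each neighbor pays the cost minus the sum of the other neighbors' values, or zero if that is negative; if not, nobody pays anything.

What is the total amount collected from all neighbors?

31

Total value 78 ≥ cost 66, so it is built.
Neighbor 1: others sum to 50; max(0, 66 - 50) = 16.
Neighbor 2: others sum to 52; max(0, 66 - 52) = 14.
Neighbor 3: others sum to 65; max(0, 66 - 65) = 1.
Neighbor 4: others sum to 73; max(0, 66 - 73) = 0.
Neighbor 5: others sum to 72; max(0, 66 - 72) = 0.
Total collected = 16 + 14 + 1 + 0 + 0 = 31.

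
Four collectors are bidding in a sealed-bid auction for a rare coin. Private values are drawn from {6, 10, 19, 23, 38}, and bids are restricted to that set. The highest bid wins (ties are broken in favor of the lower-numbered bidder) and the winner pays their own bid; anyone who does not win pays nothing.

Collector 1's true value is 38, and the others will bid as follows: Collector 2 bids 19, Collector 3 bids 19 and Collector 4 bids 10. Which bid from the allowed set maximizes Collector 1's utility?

Bid 6: loses, pays 0, utility 0.
Bid 10: loses, pays 0, utility 0.
Bid 19: wins, pays 19, utility 38 - 19 = 19.
Bid 23: wins, pays 23, utility 38 - 23 = 15.
Bid 38: wins, pays 38, utility 38 - 38 = 0.
The best choice is 19 with utility 19.

19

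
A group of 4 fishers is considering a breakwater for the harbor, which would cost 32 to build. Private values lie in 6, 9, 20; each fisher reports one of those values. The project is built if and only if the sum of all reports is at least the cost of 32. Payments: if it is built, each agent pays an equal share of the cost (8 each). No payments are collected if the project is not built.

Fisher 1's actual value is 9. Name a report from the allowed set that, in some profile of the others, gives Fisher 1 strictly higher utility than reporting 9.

20

Suppose Fisher 2 reports 6, Fisher 3 reports 6 and Fisher 4 reports 6.
Report 9: project not built, utility 0.
Report 20: project built, pays 8, utility 9 - 8 = 1.
So reporting 20 beats truth here (1 > 0).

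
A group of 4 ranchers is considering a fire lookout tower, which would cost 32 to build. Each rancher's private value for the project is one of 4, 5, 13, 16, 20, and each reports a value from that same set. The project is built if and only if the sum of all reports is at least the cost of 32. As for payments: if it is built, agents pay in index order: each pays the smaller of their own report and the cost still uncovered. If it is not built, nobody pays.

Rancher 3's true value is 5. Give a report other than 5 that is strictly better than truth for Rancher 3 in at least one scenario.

Suppose Rancher 1 reports 4, Rancher 2 reports 4 and Rancher 4 reports 20.
Report 5: project built, pays 5, utility 5 - 5 = 0.
Report 4: project built, pays 4, utility 5 - 4 = 1.
So reporting 4 beats truth here (1 > 0).

4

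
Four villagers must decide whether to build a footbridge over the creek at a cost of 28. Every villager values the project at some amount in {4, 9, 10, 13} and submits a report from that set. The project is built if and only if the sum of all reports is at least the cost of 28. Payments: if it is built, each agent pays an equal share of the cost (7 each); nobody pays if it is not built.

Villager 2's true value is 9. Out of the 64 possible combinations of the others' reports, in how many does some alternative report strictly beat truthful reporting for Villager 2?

6

Others report (4, 4, 9): truth gives 0; report 13 gives 2 > 0. Violating.
Others report (4, 4, 10): truth gives 0; report 10 gives 2 > 0. Violating.
Others report (4, 9, 4): truth gives 0; report 13 gives 2 > 0. Violating.
Others report (4, 10, 4): truth gives 0; report 10 gives 2 > 0. Violating.
Others report (4, 4, 4): truth gives 0; no alternative beats it.
Others report (4, 4, 13): truth gives 2; no alternative beats it.
(Checking all 64 profiles: 6 have a profitable deviation, 58 do not.)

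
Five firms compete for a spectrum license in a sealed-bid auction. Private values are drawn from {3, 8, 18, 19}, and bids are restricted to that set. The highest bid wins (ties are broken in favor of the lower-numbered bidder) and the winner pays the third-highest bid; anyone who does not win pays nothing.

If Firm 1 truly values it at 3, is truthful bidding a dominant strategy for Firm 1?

Yes

Check each profile of the others' bids and compare truth against every alternative bid.
Others bid (3, 3, 8, 8): truth gives 0, best alternative gives -5.
Others bid (3, 8, 3, 8): truth gives 0, best alternative gives -5.
Others bid (3, 8, 8, 3): truth gives 0, best alternative gives -5.
Others bid (3, 8, 8, 8): truth gives 0, best alternative gives -5.
Others bid (8, 3, 3, 8): truth gives 0, best alternative gives -5.
Others bid (8, 3, 8, 3): truth gives 0, best alternative gives -5.
(Remaining 250 profiles checked similarly; truth is weakly best in each.)
In every case the truthful bid is at least as good as any alternative, so it is a dominant strategy.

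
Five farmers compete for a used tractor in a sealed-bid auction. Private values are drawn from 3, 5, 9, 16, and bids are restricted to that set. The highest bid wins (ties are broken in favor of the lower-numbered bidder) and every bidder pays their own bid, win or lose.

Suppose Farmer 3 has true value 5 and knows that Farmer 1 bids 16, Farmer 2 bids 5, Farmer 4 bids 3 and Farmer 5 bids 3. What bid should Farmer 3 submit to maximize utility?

3

Bid 3: loses but pays 3, utility -3.
Bid 5: loses but pays 5, utility -5.
Bid 9: loses but pays 9, utility -9.
Bid 16: loses but pays 16, utility -16.
The best choice is 3 with utility -3.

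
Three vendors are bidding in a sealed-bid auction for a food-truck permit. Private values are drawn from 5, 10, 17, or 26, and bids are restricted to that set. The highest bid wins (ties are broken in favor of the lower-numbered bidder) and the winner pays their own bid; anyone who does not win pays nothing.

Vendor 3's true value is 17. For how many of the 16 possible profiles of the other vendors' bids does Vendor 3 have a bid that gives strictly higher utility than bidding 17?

1

Others bid (5, 5): truth gives 0; bid 10 gives 7 > 0. Violating.
Others bid (5, 10): truth gives 0; no alternative beats it.
Others bid (5, 17): truth gives 0; no alternative beats it.
(Checking all 16 profiles: 1 has a profitable deviation, 15 do not.)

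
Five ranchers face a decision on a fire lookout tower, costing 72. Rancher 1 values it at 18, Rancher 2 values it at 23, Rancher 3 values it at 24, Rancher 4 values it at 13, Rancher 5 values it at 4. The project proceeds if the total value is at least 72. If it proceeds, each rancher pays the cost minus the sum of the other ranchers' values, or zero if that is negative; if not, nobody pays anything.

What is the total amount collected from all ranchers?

Total value 82 ≥ cost 72, so it is built.
Rancher 1: others sum to 64; max(0, 72 - 64) = 8.
Rancher 2: others sum to 59; max(0, 72 - 59) = 13.
Rancher 3: others sum to 58; max(0, 72 - 58) = 14.
Rancher 4: others sum to 69; max(0, 72 - 69) = 3.
Rancher 5: others sum to 78; max(0, 72 - 78) = 0.
Total collected = 8 + 13 + 14 + 3 + 0 = 38.

38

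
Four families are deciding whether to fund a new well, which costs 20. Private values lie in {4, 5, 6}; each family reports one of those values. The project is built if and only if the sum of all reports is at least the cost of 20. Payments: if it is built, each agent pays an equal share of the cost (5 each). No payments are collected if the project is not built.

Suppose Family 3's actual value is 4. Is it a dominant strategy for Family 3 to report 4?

Yes

Check each profile of the others' reports and compare truth against every alternative report.
Others report (4, 5, 6): truth gives 0, best alternative gives -1.
Others report (4, 6, 5): truth gives 0, best alternative gives -1.
Others report (5, 4, 6): truth gives 0, best alternative gives -1.
Others report (5, 5, 5): truth gives 0, best alternative gives -1.
Others report (5, 6, 4): truth gives 0, best alternative gives -1.
Others report (6, 4, 5): truth gives 0, best alternative gives -1.
(Remaining 21 profiles checked similarly; truth is weakly best in each.)
In every case the truthful report is at least as good as any alternative, so it is a dominant strategy.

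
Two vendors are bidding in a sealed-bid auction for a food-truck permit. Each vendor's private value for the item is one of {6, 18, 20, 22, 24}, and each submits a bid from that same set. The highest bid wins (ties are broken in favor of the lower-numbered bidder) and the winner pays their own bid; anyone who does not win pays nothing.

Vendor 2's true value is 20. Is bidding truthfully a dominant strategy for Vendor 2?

Consider the case where Vendor 1 bids 6.
Truthful bid 20: wins, pays 20, utility 20 - 20 = 0.
Bid 18 instead: wins, pays 18, utility 20 - 18 = 2.
Since 2 > 0, bidding 18 is strictly better here, so truthful bidding is not dominant.

No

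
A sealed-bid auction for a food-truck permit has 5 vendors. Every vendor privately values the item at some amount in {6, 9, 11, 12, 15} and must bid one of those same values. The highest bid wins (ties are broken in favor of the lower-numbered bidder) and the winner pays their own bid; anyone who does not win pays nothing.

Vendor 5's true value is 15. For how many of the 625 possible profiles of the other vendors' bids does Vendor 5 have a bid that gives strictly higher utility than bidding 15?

81

Others bid (6, 6, 6, 6): truth gives 0; bid 9 gives 6 > 0. Violating.
Others bid (6, 6, 6, 9): truth gives 0; bid 11 gives 4 > 0. Violating.
Others bid (6, 6, 6, 11): truth gives 0; bid 12 gives 3 > 0. Violating.
Others bid (6, 6, 9, 6): truth gives 0; bid 11 gives 4 > 0. Violating.
Others bid (6, 6, 6, 12): truth gives 0; no alternative beats it.
Others bid (6, 6, 6, 15): truth gives 0; no alternative beats it.
(Checking all 625 profiles: 81 have a profitable deviation, 544 do not.)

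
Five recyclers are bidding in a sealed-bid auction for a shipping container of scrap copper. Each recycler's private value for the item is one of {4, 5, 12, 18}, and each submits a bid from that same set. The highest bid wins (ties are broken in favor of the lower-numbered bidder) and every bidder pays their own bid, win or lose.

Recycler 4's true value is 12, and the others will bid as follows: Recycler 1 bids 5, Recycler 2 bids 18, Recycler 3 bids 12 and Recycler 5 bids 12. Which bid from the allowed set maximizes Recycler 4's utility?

4

Bid 4: loses but pays 4, utility -4.
Bid 5: loses but pays 5, utility -5.
Bid 12: loses but pays 12, utility -12.
Bid 18: loses but pays 18, utility -18.
The best choice is 4 with utility -4.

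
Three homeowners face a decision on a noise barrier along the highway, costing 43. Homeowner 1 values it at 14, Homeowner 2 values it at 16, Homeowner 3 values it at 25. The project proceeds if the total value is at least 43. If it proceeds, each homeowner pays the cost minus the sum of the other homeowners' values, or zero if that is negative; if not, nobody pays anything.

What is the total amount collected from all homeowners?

Total value 55 ≥ cost 43, so it is built.
Homeowner 1: others sum to 41; max(0, 43 - 41) = 2.
Homeowner 2: others sum to 39; max(0, 43 - 39) = 4.
Homeowner 3: others sum to 30; max(0, 43 - 30) = 13.
Total collected = 2 + 4 + 13 = 19.

19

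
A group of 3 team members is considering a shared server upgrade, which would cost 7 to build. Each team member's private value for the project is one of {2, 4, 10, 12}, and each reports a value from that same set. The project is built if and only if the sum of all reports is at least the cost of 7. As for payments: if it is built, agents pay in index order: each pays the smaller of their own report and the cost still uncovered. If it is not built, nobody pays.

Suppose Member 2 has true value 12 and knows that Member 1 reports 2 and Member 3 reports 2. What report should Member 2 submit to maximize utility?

Report 2: project not built, utility 0.
Report 4: project built, pays 4, utility 12 - 4 = 8.
Report 10: project built, pays 5, utility 12 - 5 = 7.
Report 12: project built, pays 5, utility 12 - 5 = 7.
The best choice is 4 with utility 8.

4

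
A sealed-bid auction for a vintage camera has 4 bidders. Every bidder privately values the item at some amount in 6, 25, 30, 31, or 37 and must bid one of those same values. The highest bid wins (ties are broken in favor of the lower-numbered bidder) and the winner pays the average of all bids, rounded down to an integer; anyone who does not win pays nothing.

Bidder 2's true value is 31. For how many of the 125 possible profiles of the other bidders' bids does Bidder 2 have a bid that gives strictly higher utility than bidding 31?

35

Others bid (6, 6, 6): truth gives 19; bid 25 gives 21 > 19. Violating.
Others bid (6, 6, 25): truth gives 14; bid 25 gives 16 > 14. Violating.
Others bid (6, 6, 37): truth gives 0; bid 37 gives 10 > 0. Violating.
Others bid (6, 25, 6): truth gives 14; bid 25 gives 16 > 14. Violating.
Others bid (6, 6, 30): truth gives 13; no alternative beats it.
Others bid (6, 6, 31): truth gives 13; no alternative beats it.
(Checking all 125 profiles: 35 have a profitable deviation, 90 do not.)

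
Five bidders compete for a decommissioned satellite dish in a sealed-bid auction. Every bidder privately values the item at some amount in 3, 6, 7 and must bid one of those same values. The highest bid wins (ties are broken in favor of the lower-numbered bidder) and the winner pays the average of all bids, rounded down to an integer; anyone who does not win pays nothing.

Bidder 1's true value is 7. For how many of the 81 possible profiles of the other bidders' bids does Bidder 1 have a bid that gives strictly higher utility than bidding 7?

6

Others bid (3, 3, 6, 6): truth gives 2; bid 6 gives 3 > 2. Violating.
Others bid (3, 6, 3, 6): truth gives 2; bid 6 gives 3 > 2. Violating.
Others bid (3, 6, 6, 3): truth gives 2; bid 6 gives 3 > 2. Violating.
Others bid (6, 3, 3, 6): truth gives 2; bid 6 gives 3 > 2. Violating.
Others bid (3, 3, 3, 3): truth gives 4; no alternative beats it.
Others bid (3, 3, 3, 6): truth gives 3; no alternative beats it.
(Checking all 81 profiles: 6 have a profitable deviation, 75 do not.)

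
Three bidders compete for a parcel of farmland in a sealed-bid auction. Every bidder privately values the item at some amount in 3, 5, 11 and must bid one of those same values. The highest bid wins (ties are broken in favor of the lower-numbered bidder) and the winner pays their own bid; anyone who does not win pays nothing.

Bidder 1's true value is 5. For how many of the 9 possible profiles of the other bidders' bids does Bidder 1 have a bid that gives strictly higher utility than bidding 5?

1

Others bid (3, 3): truth gives 0; bid 3 gives 2 > 0. Violating.
Others bid (3, 5): truth gives 0; no alternative beats it.
Others bid (3, 11): truth gives 0; no alternative beats it.
(Checking all 9 profiles: 1 has a profitable deviation, 8 do not.)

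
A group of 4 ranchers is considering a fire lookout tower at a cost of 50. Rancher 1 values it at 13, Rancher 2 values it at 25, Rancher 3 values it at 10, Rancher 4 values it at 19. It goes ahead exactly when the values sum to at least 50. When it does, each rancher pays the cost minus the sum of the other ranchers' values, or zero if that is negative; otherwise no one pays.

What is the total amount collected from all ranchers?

10

Total value 67 ≥ cost 50, so it is built.
Rancher 1: others sum to 54; max(0, 50 - 54) = 0.
Rancher 2: others sum to 42; max(0, 50 - 42) = 8.
Rancher 3: others sum to 57; max(0, 50 - 57) = 0.
Rancher 4: others sum to 48; max(0, 50 - 48) = 2.
Total collected = 0 + 8 + 0 + 2 = 10.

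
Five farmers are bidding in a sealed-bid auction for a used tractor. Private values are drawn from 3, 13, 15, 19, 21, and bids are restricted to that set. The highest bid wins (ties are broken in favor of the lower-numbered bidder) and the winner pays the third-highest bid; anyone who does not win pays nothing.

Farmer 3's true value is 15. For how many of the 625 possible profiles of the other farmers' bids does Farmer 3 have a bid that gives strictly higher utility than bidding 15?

Others bid (3, 3, 3, 19): truth gives 0; bid 19 gives 12 > 0. Violating.
Others bid (3, 3, 3, 21): truth gives 0; bid 21 gives 12 > 0. Violating.
Others bid (3, 3, 13, 19): truth gives 0; bid 19 gives 2 > 0. Violating.
Others bid (3, 3, 13, 21): truth gives 0; bid 21 gives 2 > 0. Violating.
Others bid (3, 3, 3, 3): truth gives 12; no alternative beats it.
Others bid (3, 3, 3, 13): truth gives 12; no alternative beats it.
(Checking all 625 profiles: 64 have a profitable deviation, 561 do not.)

64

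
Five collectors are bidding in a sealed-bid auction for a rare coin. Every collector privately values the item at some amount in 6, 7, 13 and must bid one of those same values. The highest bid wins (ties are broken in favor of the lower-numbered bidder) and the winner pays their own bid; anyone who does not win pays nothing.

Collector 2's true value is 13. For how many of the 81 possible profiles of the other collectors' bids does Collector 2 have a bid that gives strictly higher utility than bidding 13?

8

Others bid (6, 6, 6, 6): truth gives 0; bid 7 gives 6 > 0. Violating.
Others bid (6, 6, 6, 7): truth gives 0; bid 7 gives 6 > 0. Violating.
Others bid (6, 6, 7, 6): truth gives 0; bid 7 gives 6 > 0. Violating.
Others bid (6, 6, 7, 7): truth gives 0; bid 7 gives 6 > 0. Violating.
Others bid (6, 6, 6, 13): truth gives 0; no alternative beats it.
Others bid (6, 6, 7, 13): truth gives 0; no alternative beats it.
(Checking all 81 profiles: 8 have a profitable deviation, 73 do not.)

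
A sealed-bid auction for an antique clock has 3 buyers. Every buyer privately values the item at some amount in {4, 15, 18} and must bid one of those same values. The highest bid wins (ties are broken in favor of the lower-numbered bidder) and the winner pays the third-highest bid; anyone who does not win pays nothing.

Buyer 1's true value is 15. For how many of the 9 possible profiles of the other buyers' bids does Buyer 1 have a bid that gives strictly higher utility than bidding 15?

2

Others bid (4, 18): truth gives 0; bid 18 gives 11 > 0. Violating.
Others bid (18, 4): truth gives 0; bid 18 gives 11 > 0. Violating.
Others bid (4, 4): truth gives 11; no alternative beats it.
Others bid (4, 15): truth gives 11; no alternative beats it.
(Checking all 9 profiles: 2 have a profitable deviation, 7 do not.)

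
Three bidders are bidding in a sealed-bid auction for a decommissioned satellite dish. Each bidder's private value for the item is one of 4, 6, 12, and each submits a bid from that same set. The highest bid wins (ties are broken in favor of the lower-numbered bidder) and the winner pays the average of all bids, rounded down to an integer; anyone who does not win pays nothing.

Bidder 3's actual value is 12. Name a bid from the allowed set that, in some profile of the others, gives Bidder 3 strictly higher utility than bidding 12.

Suppose Bidder 1 bids 4 and Bidder 2 bids 4.
Bid 12: wins, pays 6, utility 12 - 6 = 6.
Bid 6: wins, pays 4, utility 12 - 4 = 8.
So bidding 6 beats truth here (8 > 6).

6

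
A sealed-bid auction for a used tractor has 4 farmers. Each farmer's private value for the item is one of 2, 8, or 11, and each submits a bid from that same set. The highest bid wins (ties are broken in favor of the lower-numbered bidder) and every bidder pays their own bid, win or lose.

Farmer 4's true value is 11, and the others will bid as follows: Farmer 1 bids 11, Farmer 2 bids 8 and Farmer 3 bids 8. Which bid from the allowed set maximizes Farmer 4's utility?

2

Bid 2: loses but pays 2, utility -2.
Bid 8: loses but pays 8, utility -8.
Bid 11: loses but pays 11, utility -11.
The best choice is 2 with utility -2.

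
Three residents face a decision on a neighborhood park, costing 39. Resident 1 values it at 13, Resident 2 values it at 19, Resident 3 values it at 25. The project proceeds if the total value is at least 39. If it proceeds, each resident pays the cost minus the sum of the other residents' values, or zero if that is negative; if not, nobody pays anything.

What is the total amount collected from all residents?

8

Total value 57 ≥ cost 39, so it is built.
Resident 1: others sum to 44; max(0, 39 - 44) = 0.
Resident 2: others sum to 38; max(0, 39 - 38) = 1.
Resident 3: others sum to 32; max(0, 39 - 32) = 7.
Total collected = 0 + 1 + 7 = 8.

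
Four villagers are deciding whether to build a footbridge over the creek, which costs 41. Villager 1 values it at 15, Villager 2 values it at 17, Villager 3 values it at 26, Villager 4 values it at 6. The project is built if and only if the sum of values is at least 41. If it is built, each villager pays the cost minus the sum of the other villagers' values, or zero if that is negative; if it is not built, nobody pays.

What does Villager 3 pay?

3

Total value 64 ≥ cost 41, so the project is built.
The other villagers' values sum to 38.
Cost minus that sum is 41 - 38 = 3.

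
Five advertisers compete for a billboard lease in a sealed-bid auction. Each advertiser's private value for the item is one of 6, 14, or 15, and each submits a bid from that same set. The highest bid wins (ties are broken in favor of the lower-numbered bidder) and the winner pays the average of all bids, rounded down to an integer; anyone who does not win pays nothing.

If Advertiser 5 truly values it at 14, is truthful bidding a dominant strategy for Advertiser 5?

No

Consider the case where Advertiser 1 bids 6, Advertiser 2 bids 6, Advertiser 3 bids 6 and Advertiser 4 bids 14.
Truthful bid 14: loses, pays 0, utility 0.
Bid 15 instead: wins, pays 9, utility 14 - 9 = 5.
Since 5 > 0, bidding 15 is strictly better here, so truthful bidding is not dominant.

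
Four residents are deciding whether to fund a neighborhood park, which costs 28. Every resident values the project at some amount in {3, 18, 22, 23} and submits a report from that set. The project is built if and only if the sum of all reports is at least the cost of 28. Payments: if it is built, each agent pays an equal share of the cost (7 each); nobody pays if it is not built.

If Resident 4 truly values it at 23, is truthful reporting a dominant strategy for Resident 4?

Check each profile of the others' reports and compare truth against every alternative report.
Others report (3, 3, 3): truth gives 16, best alternative gives 16.
Others report (3, 3, 18): truth gives 16, best alternative gives 16.
Others report (3, 3, 22): truth gives 16, best alternative gives 16.
Others report (3, 3, 23): truth gives 16, best alternative gives 16.
Others report (3, 18, 3): truth gives 16, best alternative gives 16.
Others report (3, 18, 18): truth gives 16, best alternative gives 16.
(Remaining 58 profiles checked similarly; truth is weakly best in each.)
In every case the truthful report is at least as good as any alternative, so it is a dominant strategy.

Yes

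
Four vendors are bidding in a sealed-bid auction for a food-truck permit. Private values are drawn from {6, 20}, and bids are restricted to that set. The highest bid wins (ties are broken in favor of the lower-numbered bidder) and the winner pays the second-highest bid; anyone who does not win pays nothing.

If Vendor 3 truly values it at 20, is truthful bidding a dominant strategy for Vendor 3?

Check each profile of the others' bids and compare truth against every alternative bid.
Others bid (6, 6, 6): truth gives 14, best alternative gives 0.
Others bid (6, 6, 20): truth gives 0, best alternative gives 0.
Others bid (6, 20, 6): truth gives 0, best alternative gives 0.
Others bid (6, 20, 20): truth gives 0, best alternative gives 0.
Others bid (20, 6, 6): truth gives 0, best alternative gives 0.
Others bid (20, 6, 20): truth gives 0, best alternative gives 0.
(Remaining 2 profiles checked similarly; truth is weakly best in each.)
In every case the truthful bid is at least as good as any alternative, so it is a dominant strategy.

Yes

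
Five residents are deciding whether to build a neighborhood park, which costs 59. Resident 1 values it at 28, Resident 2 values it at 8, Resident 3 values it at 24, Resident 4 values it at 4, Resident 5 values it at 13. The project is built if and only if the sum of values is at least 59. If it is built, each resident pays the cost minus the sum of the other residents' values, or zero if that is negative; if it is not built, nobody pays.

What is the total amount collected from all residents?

Total value 77 ≥ cost 59, so it is built.
Resident 1: others sum to 49; max(0, 59 - 49) = 10.
Resident 2: others sum to 69; max(0, 59 - 69) = 0.
Resident 3: others sum to 53; max(0, 59 - 53) = 6.
Resident 4: others sum to 73; max(0, 59 - 73) = 0.
Resident 5: others sum to 64; max(0, 59 - 64) = 0.
Total collected = 10 + 0 + 6 + 0 + 0 = 16.

16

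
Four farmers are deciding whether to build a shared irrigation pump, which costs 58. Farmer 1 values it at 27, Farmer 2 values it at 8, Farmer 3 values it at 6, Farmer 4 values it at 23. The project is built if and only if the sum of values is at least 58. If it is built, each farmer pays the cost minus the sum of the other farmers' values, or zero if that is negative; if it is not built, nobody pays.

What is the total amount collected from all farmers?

40

Total value 64 ≥ cost 58, so it is built.
Farmer 1: others sum to 37; max(0, 58 - 37) = 21.
Farmer 2: others sum to 56; max(0, 58 - 56) = 2.
Farmer 3: others sum to 58; max(0, 58 - 58) = 0.
Farmer 4: others sum to 41; max(0, 58 - 41) = 17.
Total collected = 21 + 2 + 0 + 17 = 40.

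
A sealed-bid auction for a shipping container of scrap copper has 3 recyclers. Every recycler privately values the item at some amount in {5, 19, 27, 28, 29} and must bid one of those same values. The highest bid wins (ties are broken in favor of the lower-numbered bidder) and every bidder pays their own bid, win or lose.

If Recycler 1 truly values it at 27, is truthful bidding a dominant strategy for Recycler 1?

No

Consider the case where Recycler 2 bids 5 and Recycler 3 bids 5.
Truthful bid 27: wins, pays 27, utility 27 - 27 = 0.
Bid 5 instead: wins, pays 5, utility 27 - 5 = 22.
Since 22 > 0, bidding 5 is strictly better here, so truthful bidding is not dominant.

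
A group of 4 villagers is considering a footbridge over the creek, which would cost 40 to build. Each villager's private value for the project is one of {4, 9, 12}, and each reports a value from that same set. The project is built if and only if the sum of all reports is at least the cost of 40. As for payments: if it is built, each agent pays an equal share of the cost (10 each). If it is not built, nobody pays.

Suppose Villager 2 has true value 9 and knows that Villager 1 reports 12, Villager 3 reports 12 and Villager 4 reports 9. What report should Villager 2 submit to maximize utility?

4

Report 4: project not built, utility 0.
Report 9: project built, pays 10, utility 9 - 10 = -1.
Report 12: project built, pays 10, utility 9 - 10 = -1.
The best choice is 4 with utility 0.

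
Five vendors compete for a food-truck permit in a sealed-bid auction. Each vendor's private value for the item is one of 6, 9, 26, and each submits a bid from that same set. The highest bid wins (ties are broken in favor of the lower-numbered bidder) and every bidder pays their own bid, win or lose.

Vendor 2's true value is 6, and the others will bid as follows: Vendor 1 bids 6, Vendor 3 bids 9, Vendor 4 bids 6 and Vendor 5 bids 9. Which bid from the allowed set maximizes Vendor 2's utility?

9

Bid 6: loses but pays 6, utility -6.
Bid 9: wins, pays 9, utility 6 - 9 = -3.
Bid 26: wins, pays 26, utility 6 - 26 = -20.
The best choice is 9 with utility -3.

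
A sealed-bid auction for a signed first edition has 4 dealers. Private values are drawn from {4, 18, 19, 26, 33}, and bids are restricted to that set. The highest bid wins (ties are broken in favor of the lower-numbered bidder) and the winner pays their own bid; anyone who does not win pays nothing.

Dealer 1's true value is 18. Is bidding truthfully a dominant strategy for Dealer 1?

No

Consider the case where Dealer 2 bids 4, Dealer 3 bids 4 and Dealer 4 bids 4.
Truthful bid 18: wins, pays 18, utility 18 - 18 = 0.
Bid 4 instead: wins, pays 4, utility 18 - 4 = 14.
Since 14 > 0, bidding 4 is strictly better here, so truthful bidding is not dominant.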